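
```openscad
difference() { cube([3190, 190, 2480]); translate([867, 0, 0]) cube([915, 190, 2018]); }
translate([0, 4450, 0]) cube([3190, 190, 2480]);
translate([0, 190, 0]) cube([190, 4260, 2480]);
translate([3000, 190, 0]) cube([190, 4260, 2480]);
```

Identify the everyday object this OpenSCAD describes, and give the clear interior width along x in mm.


A single room. The interior width is 2810 mm.

Four walls enclosing a rectangle with a door in the front wall — a room. Outside width 3190 minus two 190 mm walls gives 2810 mm.


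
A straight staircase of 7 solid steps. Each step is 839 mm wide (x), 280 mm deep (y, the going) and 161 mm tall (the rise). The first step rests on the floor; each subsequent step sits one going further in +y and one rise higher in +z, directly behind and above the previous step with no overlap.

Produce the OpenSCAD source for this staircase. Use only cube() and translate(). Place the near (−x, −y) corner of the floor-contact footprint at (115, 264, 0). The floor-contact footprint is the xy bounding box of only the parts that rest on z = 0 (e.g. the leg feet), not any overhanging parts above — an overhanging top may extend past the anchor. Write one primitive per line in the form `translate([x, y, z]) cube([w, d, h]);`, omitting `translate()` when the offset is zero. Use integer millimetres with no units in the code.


translate([115, 264, 0]) cube([839, 280, 161]);
translate([115, 544, 161]) cube([839, 280, 161]);
translate([115, 824, 322]) cube([839, 280, 161]);
translate([115, 1104, 483]) cube([839, 280, 161]);
translate([115, 1384, 644]) cube([839, 280, 161]);
translate([115, 1664, 805]) cube([839, 280, 161]);
translate([115, 1944, 966]) cube([839, 280, 161]);


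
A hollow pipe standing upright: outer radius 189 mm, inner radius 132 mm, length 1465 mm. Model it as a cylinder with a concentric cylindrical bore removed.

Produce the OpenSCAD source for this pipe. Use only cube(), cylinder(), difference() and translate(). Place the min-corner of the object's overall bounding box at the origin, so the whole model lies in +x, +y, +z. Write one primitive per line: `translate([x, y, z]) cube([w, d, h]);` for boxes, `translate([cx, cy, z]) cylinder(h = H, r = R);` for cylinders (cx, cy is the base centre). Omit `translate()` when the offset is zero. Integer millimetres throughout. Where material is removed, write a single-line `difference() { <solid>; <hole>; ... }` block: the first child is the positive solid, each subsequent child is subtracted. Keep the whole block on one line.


difference() { translate([189, 189, 0]) cylinder(h = 1465, r = 189); translate([189, 189, 0]) cylinder(h = 1465, r = 132); }


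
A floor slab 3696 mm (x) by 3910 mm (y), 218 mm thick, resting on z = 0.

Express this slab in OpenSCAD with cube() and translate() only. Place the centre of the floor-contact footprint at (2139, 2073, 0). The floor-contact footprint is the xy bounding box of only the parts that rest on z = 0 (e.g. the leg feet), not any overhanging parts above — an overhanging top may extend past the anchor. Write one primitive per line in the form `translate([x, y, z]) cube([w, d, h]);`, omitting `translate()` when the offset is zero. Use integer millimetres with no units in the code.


translate([291, 118, 0]) cube([3696, 3910, 218]);


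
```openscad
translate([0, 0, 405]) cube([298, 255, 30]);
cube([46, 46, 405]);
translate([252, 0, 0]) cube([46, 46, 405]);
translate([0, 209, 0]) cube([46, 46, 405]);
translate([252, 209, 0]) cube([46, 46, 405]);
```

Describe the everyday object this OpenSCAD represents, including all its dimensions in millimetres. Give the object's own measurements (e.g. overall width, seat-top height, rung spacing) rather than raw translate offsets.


A four-legged stool. The seat is a 298×255×30 mm slab whose top surface is at z = 435 mm; four square legs, each 46×46 mm in cross-section, run from the floor (z = 0) to the underside of the seat, each flush with a corner of the seat.


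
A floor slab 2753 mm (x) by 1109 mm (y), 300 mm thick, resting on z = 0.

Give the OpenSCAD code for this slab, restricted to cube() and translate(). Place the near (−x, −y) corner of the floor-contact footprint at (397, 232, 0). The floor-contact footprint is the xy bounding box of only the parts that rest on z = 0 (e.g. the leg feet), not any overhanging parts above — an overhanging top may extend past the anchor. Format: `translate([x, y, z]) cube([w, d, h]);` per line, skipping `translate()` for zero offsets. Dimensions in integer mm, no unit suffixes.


translate([397, 232, 0]) cube([2753, 1109, 300]);


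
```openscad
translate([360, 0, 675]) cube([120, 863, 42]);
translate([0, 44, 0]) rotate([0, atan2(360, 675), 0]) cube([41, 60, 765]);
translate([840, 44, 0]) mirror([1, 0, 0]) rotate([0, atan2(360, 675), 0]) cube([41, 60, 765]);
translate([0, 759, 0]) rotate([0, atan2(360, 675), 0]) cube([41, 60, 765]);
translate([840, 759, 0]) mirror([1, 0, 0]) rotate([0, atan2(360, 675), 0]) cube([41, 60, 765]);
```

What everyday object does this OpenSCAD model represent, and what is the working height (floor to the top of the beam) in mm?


A sawhorse. The overall height is 717 mm.

A beam across two mirrored pairs of raked legs — a sawhorse. The beam's underside is at z = 675 (matching the legs' vertical rise in atan2(360, 675)) and the beam is 42 mm tall, so its top is at 675 + 42 = 717 mm. The raked legs top out at the beam's underside, so that is the highest point.


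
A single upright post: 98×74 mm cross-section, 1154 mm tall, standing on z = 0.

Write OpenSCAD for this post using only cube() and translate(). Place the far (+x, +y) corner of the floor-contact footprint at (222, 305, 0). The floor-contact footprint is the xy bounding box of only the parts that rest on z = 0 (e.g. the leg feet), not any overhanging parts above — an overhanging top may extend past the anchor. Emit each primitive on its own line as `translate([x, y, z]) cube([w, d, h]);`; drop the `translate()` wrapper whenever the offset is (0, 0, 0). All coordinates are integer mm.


translate([124, 231, 0]) cube([98, 74, 1154]);


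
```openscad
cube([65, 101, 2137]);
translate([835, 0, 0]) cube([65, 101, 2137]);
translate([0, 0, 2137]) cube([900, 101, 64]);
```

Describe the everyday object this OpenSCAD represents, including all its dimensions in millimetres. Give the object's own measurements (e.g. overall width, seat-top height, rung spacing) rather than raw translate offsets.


A door frame. The clear opening is 770 mm wide and 2137 mm high. Two 65 mm wide jambs, 101 mm deep, stand either side of the opening from the floor to the top of the opening. A 64 mm thick head sits across the top of both jambs, spanning the full outside width of the frame.


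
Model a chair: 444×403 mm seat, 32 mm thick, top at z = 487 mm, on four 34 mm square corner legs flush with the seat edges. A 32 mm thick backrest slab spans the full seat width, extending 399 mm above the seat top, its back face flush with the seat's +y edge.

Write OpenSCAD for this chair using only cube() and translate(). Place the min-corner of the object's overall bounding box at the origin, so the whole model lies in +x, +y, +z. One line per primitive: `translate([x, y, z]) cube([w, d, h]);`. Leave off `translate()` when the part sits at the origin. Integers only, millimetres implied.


translate([0, 0, 455]) cube([444, 403, 32]);
cube([34, 34, 455]);
translate([410, 0, 0]) cube([34, 34, 455]);
translate([0, 369, 0]) cube([34, 34, 455]);
translate([410, 369, 0]) cube([34, 34, 455]);
translate([0, 371, 487]) cube([444, 32, 399]);


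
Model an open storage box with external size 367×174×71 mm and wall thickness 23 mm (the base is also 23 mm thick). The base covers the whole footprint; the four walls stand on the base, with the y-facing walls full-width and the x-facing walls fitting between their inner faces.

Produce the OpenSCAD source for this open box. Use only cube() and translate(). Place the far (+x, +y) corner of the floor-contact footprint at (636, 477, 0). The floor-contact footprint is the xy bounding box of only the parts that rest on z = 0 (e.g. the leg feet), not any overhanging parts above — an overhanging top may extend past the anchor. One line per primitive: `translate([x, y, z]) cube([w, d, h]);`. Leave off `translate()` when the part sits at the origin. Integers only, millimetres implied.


translate([269, 303, 0]) cube([367, 174, 23]);
translate([269, 303, 23]) cube([367, 23, 48]);
translate([269, 454, 23]) cube([367, 23, 48]);
translate([269, 326, 23]) cube([23, 128, 48]);
translate([613, 326, 23]) cube([23, 128, 48]);


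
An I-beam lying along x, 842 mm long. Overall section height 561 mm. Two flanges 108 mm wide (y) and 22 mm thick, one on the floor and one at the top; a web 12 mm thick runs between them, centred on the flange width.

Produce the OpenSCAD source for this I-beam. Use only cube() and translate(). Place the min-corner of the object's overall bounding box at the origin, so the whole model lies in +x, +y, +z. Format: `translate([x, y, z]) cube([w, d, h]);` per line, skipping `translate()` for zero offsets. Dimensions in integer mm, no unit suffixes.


cube([842, 108, 22]);
translate([0, 48, 22]) cube([842, 12, 517]);
translate([0, 0, 539]) cube([842, 108, 22]);


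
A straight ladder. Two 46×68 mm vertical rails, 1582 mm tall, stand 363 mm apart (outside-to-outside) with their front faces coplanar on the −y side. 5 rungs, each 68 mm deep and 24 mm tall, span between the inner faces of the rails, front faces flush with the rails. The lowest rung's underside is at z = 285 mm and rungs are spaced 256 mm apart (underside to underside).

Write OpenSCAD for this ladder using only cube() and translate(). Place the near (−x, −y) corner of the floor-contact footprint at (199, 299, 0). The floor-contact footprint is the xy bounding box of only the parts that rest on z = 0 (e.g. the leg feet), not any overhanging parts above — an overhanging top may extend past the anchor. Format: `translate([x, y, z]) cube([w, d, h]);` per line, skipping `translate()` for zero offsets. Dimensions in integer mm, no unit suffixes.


// rung span = 363 - 2*46 = 271
// rung[k] z = 285 + k*256
translate([199, 299, 0]) cube([46, 68, 1582]);
translate([516, 299, 0]) cube([46, 68, 1582]);
translate([245, 299, 285]) cube([271, 68, 24]);
translate([245, 299, 541]) cube([271, 68, 24]);
translate([245, 299, 797]) cube([271, 68, 24]);
translate([245, 299, 1053]) cube([271, 68, 24]);
translate([245, 299, 1309]) cube([271, 68, 24]);


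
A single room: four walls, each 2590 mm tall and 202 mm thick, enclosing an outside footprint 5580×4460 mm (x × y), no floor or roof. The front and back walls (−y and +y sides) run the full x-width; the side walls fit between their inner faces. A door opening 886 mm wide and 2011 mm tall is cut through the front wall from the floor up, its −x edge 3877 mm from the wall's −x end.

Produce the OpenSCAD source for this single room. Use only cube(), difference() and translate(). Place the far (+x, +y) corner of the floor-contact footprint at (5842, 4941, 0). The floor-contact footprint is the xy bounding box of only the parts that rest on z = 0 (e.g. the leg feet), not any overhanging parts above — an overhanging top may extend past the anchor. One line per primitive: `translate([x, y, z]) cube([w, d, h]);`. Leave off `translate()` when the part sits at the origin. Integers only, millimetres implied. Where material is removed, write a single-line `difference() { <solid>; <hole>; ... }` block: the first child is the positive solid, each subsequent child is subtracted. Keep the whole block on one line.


difference() { translate([262, 481, 0]) cube([5580, 202, 2590]); translate([4139, 481, 0]) cube([886, 202, 2011]); }
translate([262, 4739, 0]) cube([5580, 202, 2590]);
translate([262, 683, 0]) cube([202, 4056, 2590]);
translate([5640, 683, 0]) cube([202, 4056, 2590]);


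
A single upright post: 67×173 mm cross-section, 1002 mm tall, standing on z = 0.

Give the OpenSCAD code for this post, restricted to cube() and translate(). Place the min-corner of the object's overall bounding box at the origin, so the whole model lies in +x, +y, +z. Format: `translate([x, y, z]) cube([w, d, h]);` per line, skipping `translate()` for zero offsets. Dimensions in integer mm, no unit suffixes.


cube([67, 173, 1002]);


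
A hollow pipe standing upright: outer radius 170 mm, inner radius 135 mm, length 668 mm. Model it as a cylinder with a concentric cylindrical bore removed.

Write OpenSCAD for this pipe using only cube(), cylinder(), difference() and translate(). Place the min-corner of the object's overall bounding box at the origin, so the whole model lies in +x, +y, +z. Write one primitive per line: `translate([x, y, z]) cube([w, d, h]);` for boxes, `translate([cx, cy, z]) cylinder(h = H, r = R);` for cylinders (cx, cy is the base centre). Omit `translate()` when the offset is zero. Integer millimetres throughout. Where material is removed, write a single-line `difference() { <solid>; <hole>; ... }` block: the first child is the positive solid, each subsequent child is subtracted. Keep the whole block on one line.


difference() { translate([170, 170, 0]) cylinder(h = 668, r = 170); translate([170, 170, 0]) cylinder(h = 668, r = 135); }


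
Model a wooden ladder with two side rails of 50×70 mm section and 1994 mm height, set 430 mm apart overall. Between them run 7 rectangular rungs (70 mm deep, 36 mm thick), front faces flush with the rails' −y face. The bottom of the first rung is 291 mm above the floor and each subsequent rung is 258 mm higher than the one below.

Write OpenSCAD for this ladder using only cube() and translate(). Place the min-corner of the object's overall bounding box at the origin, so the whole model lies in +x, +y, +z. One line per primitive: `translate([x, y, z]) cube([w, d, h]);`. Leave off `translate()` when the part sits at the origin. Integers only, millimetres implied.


cube([50, 70, 1994]);
translate([380, 0, 0]) cube([50, 70, 1994]);
translate([50, 0, 291]) cube([330, 70, 36]);
translate([50, 0, 549]) cube([330, 70, 36]);
translate([50, 0, 807]) cube([330, 70, 36]);
translate([50, 0, 1065]) cube([330, 70, 36]);
translate([50, 0, 1323]) cube([330, 70, 36]);
translate([50, 0, 1581]) cube([330, 70, 36]);
translate([50, 0, 1839]) cube([330, 70, 36]);


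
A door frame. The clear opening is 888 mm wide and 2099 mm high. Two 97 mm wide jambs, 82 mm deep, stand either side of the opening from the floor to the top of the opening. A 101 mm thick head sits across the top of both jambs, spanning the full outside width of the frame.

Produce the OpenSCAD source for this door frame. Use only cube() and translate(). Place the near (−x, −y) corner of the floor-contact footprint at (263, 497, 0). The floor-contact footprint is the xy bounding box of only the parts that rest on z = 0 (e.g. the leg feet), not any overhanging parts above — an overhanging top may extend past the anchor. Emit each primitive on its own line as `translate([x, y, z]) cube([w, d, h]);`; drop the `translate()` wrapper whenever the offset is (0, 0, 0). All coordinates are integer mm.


translate([263, 497, 0]) cube([97, 82, 2099]);
translate([1248, 497, 0]) cube([97, 82, 2099]);
translate([263, 497, 2099]) cube([1082, 82, 101]);


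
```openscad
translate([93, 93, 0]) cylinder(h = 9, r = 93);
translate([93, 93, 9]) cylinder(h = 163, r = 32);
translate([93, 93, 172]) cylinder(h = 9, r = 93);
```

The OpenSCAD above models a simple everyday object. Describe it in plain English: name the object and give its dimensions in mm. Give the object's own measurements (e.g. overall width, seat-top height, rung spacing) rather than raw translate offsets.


A spool: two coaxial disc flanges of radius 93 mm and thickness 9 mm, joined by a core cylinder of radius 32 mm and height 163 mm. The lower flange rests on z = 0 and the three cylinders share a vertical axis.


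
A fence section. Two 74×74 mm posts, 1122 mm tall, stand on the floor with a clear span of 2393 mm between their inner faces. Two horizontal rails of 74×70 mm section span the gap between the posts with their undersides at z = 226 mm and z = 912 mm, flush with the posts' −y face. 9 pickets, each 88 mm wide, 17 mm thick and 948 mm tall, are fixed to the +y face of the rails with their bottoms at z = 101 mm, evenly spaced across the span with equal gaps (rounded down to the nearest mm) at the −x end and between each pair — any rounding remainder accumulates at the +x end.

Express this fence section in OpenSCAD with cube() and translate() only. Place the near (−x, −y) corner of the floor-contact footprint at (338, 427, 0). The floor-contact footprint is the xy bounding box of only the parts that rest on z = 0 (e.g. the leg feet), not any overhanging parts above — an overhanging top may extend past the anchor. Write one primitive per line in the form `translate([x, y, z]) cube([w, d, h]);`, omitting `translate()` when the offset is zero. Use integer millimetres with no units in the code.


translate([338, 427, 0]) cube([74, 74, 1122]);
translate([2805, 427, 0]) cube([74, 74, 1122]);
translate([412, 427, 226]) cube([2393, 74, 70]);
translate([412, 427, 912]) cube([2393, 74, 70]);
translate([572, 501, 101]) cube([88, 17, 948]);
translate([820, 501, 101]) cube([88, 17, 948]);
translate([1068, 501, 101]) cube([88, 17, 948]);
translate([1316, 501, 101]) cube([88, 17, 948]);
translate([1564, 501, 101]) cube([88, 17, 948]);
translate([1812, 501, 101]) cube([88, 17, 948]);
translate([2060, 501, 101]) cube([88, 17, 948]);
translate([2308, 501, 101]) cube([88, 17, 948]);
translate([2556, 501, 101]) cube([88, 17, 948]);


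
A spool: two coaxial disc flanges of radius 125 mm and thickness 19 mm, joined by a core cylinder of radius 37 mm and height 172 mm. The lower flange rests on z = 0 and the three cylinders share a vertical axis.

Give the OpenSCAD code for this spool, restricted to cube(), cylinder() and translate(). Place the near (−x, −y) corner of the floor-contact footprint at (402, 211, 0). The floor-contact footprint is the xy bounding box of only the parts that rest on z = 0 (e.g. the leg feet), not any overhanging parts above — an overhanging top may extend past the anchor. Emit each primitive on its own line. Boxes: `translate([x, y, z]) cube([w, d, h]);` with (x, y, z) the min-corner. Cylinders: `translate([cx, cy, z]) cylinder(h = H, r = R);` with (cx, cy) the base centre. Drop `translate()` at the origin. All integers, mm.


translate([527, 336, 0]) cylinder(h = 19, r = 125);
translate([527, 336, 19]) cylinder(h = 172, r = 37);
translate([527, 336, 191]) cylinder(h = 19, r = 125);


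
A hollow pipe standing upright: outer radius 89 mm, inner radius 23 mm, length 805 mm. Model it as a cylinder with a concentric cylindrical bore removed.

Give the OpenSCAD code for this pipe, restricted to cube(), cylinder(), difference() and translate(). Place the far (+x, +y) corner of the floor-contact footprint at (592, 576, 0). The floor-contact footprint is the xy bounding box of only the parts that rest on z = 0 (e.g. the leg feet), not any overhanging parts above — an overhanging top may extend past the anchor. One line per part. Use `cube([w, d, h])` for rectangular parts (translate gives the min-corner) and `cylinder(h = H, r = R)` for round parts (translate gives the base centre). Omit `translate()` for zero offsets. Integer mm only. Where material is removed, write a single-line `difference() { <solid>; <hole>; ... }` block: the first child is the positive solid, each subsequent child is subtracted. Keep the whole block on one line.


difference() { translate([503, 487, 0]) cylinder(h = 805, r = 89); translate([503, 487, 0]) cylinder(h = 805, r = 23); }


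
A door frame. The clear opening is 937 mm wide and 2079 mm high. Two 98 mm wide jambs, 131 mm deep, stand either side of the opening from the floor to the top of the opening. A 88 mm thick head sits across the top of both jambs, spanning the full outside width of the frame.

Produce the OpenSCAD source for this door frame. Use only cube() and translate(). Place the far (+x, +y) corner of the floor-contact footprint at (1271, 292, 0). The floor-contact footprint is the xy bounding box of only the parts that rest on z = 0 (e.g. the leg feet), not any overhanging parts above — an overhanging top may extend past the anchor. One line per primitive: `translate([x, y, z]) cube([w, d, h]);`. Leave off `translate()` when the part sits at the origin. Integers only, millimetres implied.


translate([138, 161, 0]) cube([98, 131, 2079]);
translate([1173, 161, 0]) cube([98, 131, 2079]);
translate([138, 161, 2079]) cube([1133, 131, 88]);


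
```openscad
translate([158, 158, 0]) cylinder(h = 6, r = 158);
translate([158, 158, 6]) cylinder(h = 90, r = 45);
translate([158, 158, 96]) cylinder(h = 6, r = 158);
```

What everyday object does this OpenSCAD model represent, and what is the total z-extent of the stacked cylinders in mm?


A spool. The overall height is 102 mm.

Three coaxial cylinders, large–small–large — a spool. Two 6 mm flanges and a 90 mm core give 6 + 90 + 6 = 102 mm.


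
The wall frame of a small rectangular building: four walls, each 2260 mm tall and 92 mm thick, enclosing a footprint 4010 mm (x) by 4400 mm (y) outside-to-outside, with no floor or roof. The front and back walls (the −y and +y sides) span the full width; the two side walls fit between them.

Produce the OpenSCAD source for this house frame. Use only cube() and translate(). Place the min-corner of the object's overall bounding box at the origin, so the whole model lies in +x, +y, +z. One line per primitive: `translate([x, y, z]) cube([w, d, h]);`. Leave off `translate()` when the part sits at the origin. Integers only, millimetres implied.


cube([4010, 92, 2260]);
translate([0, 4308, 0]) cube([4010, 92, 2260]);
translate([0, 92, 0]) cube([92, 4216, 2260]);
translate([3918, 92, 0]) cube([92, 4216, 2260]);


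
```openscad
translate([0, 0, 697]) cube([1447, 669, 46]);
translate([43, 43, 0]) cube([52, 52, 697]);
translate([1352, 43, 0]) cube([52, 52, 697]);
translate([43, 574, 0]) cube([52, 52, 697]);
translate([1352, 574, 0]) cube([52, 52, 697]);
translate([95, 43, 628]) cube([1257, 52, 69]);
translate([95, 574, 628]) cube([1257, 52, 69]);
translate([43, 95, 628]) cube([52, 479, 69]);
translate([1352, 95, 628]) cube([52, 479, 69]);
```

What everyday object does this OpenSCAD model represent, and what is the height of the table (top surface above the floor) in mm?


A table. The table height is 743 mm.

A 1447×669×46 slab sits at z = 697 on four 52 mm square posts — a table. The top surface is at 697 + 46 = 743 mm.


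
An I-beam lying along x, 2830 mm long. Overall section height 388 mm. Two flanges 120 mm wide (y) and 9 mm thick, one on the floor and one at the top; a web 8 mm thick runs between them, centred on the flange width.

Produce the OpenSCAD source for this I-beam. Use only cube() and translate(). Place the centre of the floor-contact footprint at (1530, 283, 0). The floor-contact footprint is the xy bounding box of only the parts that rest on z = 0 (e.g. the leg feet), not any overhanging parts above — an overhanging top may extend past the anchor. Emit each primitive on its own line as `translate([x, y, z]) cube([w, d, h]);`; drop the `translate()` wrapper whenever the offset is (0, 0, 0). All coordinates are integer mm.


translate([115, 223, 0]) cube([2830, 120, 9]);
translate([115, 279, 9]) cube([2830, 8, 370]);
translate([115, 223, 379]) cube([2830, 120, 9]);


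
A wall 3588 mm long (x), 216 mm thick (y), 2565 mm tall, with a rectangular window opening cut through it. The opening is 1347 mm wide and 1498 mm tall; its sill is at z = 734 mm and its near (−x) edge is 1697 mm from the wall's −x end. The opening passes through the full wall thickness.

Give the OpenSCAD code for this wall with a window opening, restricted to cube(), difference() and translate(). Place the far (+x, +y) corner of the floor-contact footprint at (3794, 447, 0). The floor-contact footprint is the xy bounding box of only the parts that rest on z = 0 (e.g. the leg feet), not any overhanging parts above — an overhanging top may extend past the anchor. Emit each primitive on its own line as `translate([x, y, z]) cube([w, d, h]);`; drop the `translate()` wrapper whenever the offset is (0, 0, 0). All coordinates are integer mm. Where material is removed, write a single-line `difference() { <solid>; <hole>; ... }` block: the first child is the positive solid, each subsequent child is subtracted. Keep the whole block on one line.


difference() { translate([206, 231, 0]) cube([3588, 216, 2565]); translate([1903, 231, 734]) cube([1347, 216, 1498]); }


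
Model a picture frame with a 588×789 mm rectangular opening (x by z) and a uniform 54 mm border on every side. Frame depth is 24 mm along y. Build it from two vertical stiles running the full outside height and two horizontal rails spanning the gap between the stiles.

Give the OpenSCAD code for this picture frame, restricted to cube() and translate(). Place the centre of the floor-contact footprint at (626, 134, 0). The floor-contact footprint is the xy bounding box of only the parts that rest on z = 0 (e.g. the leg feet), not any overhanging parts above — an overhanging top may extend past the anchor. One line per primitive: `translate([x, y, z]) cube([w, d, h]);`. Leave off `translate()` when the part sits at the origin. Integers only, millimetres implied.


translate([278, 122, 0]) cube([54, 24, 897]);
translate([920, 122, 0]) cube([54, 24, 897]);
translate([332, 122, 0]) cube([588, 24, 54]);
translate([332, 122, 843]) cube([588, 24, 54]);


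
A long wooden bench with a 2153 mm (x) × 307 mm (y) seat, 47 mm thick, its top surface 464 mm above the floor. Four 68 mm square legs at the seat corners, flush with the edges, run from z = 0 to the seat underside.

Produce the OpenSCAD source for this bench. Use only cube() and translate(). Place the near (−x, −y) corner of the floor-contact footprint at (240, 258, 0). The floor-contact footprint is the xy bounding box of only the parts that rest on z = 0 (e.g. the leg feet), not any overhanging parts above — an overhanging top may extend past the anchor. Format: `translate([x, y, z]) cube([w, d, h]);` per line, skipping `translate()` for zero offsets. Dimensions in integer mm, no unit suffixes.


translate([240, 258, 417]) cube([2153, 307, 47]);
translate([240, 258, 0]) cube([68, 68, 417]);
translate([240, 497, 0]) cube([68, 68, 417]);
translate([2325, 258, 0]) cube([68, 68, 417]);
translate([2325, 497, 0]) cube([68, 68, 417]);


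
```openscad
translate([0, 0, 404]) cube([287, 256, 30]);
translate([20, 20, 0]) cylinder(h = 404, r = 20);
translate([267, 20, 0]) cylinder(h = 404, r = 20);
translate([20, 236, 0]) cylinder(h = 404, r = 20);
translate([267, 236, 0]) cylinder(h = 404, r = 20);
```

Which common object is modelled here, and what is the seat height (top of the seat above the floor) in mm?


A stool. The seat height is 434 mm.

A 287×256×30 slab at z = 404 on four corner cylinders — a stool. The seat top is 404 + 30 = 434 mm.


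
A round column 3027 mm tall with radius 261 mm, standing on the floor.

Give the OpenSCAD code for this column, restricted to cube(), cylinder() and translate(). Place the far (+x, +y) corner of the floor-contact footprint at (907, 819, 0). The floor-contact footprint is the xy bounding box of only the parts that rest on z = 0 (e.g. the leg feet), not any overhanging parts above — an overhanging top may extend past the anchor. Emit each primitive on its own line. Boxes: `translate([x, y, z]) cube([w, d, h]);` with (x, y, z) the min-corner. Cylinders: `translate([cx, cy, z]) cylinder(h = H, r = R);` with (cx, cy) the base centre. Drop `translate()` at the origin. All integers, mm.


translate([646, 558, 0]) cylinder(h = 3027, r = 261);


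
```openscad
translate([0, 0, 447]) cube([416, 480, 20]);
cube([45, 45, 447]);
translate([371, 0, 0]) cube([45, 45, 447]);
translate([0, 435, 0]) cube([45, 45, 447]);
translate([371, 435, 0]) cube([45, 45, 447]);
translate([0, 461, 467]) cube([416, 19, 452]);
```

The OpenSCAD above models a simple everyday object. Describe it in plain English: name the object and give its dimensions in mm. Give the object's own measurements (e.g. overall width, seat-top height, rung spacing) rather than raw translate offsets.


A chair. The seat is a 416×480×20 mm slab with its top at z = 467 mm, on four 45×45 mm corner legs (flush with the seat edges, standing on z = 0). A flat backrest 19 mm thick, 452 mm tall, spans the full seat width and rises from the seat top along its +y edge, rear face flush with the rear of the seat.


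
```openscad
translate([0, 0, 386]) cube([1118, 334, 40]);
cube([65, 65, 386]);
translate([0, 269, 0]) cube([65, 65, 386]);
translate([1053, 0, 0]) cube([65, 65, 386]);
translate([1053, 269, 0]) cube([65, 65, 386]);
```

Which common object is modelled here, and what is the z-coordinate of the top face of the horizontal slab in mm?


A bench. The seat-top height is 426 mm.

A long slab on four corner posts — a bench. The slab sits at z = 386 with thickness 40, so the top is 386 + 40 = 426 mm.


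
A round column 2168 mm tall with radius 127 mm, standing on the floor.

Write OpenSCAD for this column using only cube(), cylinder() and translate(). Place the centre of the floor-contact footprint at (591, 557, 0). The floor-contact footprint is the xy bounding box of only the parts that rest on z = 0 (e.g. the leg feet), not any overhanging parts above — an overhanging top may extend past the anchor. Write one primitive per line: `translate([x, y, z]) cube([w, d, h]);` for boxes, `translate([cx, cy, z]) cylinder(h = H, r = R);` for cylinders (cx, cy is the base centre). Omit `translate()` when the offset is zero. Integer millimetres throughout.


translate([591, 557, 0]) cylinder(h = 2168, r = 127);


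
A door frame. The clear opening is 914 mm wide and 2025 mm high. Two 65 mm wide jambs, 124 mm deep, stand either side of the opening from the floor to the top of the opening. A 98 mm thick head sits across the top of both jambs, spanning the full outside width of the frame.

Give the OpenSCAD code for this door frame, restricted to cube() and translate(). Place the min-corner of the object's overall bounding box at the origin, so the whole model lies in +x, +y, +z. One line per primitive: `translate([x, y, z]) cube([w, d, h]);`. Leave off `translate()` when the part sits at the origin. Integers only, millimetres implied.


cube([65, 124, 2025]);
translate([979, 0, 0]) cube([65, 124, 2025]);
translate([0, 0, 2025]) cube([1044, 124, 98]);


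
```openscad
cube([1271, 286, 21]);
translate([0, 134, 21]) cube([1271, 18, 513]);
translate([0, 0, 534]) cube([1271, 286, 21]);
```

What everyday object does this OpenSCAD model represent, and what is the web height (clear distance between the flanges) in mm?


An I-beam. The web height is 513 mm.

Two wide flanges with a thin centred web — an I-beam. Overall 555 mm minus two 21 mm flanges gives a web of 555 − 2·21 = 513 mm.


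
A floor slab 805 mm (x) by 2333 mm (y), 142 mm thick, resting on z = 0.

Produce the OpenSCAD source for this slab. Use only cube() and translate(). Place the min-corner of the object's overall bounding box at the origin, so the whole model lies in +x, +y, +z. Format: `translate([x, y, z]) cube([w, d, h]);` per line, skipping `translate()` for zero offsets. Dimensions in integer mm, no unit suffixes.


cube([805, 2333, 142]);


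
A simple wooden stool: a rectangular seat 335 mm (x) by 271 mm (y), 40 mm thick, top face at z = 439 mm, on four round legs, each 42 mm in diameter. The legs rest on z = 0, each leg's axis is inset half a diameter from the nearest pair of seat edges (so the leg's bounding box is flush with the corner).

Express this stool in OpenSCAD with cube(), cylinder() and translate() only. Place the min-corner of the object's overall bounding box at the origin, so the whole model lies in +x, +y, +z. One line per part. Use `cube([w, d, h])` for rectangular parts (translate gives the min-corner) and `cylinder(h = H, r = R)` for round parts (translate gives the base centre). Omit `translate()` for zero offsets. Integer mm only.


translate([0, 0, 399]) cube([335, 271, 40]);
translate([21, 21, 0]) cylinder(h = 399, r = 21);
translate([314, 21, 0]) cylinder(h = 399, r = 21);
translate([21, 250, 0]) cylinder(h = 399, r = 21);
translate([314, 250, 0]) cylinder(h = 399, r = 21);


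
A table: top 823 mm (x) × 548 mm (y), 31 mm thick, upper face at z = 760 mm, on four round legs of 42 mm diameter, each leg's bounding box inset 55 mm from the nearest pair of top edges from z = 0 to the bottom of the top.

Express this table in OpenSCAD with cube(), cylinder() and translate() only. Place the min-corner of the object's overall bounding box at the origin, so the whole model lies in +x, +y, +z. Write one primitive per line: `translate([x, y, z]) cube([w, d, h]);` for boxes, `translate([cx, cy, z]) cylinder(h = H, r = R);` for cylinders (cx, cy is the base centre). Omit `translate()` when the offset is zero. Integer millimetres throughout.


translate([0, 0, 729]) cube([823, 548, 31]);
translate([76, 76, 0]) cylinder(h = 729, r = 21);
translate([747, 76, 0]) cylinder(h = 729, r = 21);
translate([76, 472, 0]) cylinder(h = 729, r = 21);
translate([747, 472, 0]) cylinder(h = 729, r = 21);


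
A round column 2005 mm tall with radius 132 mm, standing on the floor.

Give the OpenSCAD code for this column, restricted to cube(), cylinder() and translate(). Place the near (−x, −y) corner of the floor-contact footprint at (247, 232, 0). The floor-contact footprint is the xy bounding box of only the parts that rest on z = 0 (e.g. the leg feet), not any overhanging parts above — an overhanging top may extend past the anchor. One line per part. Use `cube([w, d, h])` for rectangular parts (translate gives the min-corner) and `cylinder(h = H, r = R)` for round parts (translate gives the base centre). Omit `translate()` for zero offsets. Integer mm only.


translate([379, 364, 0]) cylinder(h = 2005, r = 132);


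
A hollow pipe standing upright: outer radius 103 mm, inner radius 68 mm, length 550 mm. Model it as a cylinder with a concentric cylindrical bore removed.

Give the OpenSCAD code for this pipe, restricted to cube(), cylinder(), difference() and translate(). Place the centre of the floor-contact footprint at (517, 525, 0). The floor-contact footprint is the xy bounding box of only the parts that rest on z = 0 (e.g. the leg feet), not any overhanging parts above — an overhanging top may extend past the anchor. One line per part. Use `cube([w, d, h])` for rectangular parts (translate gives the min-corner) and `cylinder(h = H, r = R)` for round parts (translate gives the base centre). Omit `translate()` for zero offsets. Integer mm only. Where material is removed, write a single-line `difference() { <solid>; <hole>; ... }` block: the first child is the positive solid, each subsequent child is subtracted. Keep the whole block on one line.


difference() { translate([517, 525, 0]) cylinder(h = 550, r = 103); translate([517, 525, 0]) cylinder(h = 550, r = 68); }


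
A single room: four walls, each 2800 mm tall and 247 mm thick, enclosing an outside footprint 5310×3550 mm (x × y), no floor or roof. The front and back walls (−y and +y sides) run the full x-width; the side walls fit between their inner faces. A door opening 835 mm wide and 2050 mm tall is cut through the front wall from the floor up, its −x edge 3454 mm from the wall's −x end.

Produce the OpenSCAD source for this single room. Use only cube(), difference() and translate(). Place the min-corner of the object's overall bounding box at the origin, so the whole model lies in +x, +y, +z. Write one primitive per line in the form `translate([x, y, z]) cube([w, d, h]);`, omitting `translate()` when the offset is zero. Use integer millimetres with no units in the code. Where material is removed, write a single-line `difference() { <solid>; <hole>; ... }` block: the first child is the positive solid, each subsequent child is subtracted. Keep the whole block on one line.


difference() { cube([5310, 247, 2800]); translate([3454, 0, 0]) cube([835, 247, 2050]); }
translate([0, 3303, 0]) cube([5310, 247, 2800]);
translate([0, 247, 0]) cube([247, 3056, 2800]);
translate([5063, 247, 0]) cube([247, 3056, 2800]);


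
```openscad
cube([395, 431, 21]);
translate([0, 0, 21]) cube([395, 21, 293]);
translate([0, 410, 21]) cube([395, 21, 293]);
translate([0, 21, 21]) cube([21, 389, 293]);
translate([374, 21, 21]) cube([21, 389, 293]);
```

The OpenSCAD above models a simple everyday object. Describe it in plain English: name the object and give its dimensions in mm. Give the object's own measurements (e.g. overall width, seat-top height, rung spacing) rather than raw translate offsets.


An open-topped rectangular box: outside dimensions 395×431×314 mm, with a uniform wall and base thickness of 21 mm. The base is a full 395×431 slab on the floor; four walls sit on top of the base. The front and back walls (the −y and +y sides) span the full width; the two side walls fit between them.


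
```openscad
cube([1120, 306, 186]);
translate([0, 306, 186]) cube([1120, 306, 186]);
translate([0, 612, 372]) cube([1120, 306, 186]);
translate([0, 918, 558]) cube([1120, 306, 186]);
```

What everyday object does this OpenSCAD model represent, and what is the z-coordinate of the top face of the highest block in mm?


A staircase. The total rise is 744 mm.

4 identical blocks, each offset up and back from the previous — a staircase. Each step is 186 mm tall and there are 4 of them, so the total rise is 4 × 186 = 744 mm.


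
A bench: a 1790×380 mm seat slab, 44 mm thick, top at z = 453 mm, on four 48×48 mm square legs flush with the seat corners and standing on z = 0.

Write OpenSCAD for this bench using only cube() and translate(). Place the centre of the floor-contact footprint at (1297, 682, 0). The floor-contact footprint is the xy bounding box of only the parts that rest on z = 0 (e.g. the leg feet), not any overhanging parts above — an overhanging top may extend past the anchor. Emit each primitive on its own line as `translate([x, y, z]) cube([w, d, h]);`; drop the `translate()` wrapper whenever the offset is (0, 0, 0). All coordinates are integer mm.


// leg_h = 453 − 44 = 409
translate([402, 492, 409]) cube([1790, 380, 44]);
translate([402, 492, 0]) cube([48, 48, 409]);
translate([402, 824, 0]) cube([48, 48, 409]);
translate([2144, 492, 0]) cube([48, 48, 409]);
translate([2144, 824, 0]) cube([48, 48, 409]);


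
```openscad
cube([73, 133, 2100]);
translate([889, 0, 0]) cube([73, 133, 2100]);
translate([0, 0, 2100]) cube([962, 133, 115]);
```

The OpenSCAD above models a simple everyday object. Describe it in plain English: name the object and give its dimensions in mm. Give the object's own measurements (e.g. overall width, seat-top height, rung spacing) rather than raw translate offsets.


A door frame. The clear opening is 816 mm wide and 2100 mm high. Two 73 mm wide jambs, 133 mm deep, stand either side of the opening from the floor to the top of the opening. A 115 mm thick head sits across the top of both jambs, spanning the full outside width of the frame.


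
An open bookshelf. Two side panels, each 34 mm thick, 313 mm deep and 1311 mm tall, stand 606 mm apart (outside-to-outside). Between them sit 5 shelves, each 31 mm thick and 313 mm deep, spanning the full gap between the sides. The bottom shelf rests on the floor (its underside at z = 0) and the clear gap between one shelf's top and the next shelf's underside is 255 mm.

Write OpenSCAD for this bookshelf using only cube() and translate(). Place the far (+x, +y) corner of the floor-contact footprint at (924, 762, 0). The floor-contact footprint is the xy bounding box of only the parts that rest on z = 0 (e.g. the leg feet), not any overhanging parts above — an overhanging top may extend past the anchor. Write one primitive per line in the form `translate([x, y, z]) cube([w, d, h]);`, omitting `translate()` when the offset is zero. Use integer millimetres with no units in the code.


translate([318, 449, 0]) cube([34, 313, 1311]);
translate([890, 449, 0]) cube([34, 313, 1311]);
translate([352, 449, 0]) cube([538, 313, 31]);
translate([352, 449, 286]) cube([538, 313, 31]);
translate([352, 449, 572]) cube([538, 313, 31]);
translate([352, 449, 858]) cube([538, 313, 31]);
translate([352, 449, 1144]) cube([538, 313, 31]);
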